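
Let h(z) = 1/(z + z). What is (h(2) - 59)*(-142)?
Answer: 16685/2 ≈ 8342.5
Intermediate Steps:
h(z) = 1/(2*z)
(h(2) - 59)*(-142) = ((½)/2 - 59)*(-142) = ((½)*(½) - 59)*(-142) = (¼ - 59)*(-142) = -235/4*(-142) = 16685/2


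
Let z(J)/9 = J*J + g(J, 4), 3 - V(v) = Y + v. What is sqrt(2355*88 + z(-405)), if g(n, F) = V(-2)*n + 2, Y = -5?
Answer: sqrt(1647033) ≈ 1283.4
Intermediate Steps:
V(v) = 8 - v (V(v) = 3 - (-5 + v) = 3 + (5 - v) = 8 - v)
g(n, F) = 2 + 10*n (g(n, F) = (8 - 1*(-2))*n + 2 = (8 + 2)*n + 2 = 10*n + 2 = 2 + 10*n)
z(J) = 18 + 9*J**2 + 90*J (z(J) = 9*(J*J + (2 + 10*J)) = 9*(J**2 + (2 + 10*J)) = 9*(2 + J**2 + 10*J) = 18 + 9*J**2 + 90*J)
sqrt(2355*88 + z(-405)) = sqrt(2355*88 + (18 + 9*(-405)**2 + 90*(-405))) = sqrt(207240 + (18 + 9*164025 - 36450)) = sqrt(207240 + (18 + 1476225 - 36450)) = sqrt(207240 + 1439793) = sqrt(1647033)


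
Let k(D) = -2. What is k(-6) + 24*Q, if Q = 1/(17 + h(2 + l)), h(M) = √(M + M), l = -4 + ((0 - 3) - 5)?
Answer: 2*(-2*√5 + 5*I)/(-17*I + 2*√5) ≈ -0.67961 - 0.34735*I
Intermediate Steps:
l = -12 (l = -4 + (-3 - 5) = -4 - 8 = -12)
h(M) = √2*√M (h(M) = √(2*M) = √2*√M)
Q = 1/(17 + 2*I*√5) (Q = 1/(17 + √2*√(2 - 12)) = 1/(17 + √2*√(-10)) = 1/(17 + √2*(I*√10)) = 1/(17 + 2*I*√5) ≈ 0.055016 - 0.014473*I)
k(-6) + 24*Q = -2 + 24*(17/309 - 2*I*√5/309) = -2 + (136/103 - 16*I*√5/103) = -70/103 - 16*I*√5/103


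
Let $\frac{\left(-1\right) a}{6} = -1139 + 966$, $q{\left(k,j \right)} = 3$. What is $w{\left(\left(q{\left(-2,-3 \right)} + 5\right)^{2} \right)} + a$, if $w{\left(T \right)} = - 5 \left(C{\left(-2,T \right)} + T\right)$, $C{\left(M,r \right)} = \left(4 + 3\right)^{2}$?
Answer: $473$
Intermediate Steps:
$C{\left(M,r \right)} = 49$ ($C{\left(M,r \right)} = 7^{2} = 49$)
$w{\left(T \right)} = -245 - 5 T$ ($w{\left(T \right)} = - 5 \left(49 + T\right) = -245 - 5 T$)
$a = 1038$ ($a = - 6 \left(-1139 + 966\right) = \left(-6\right) \left(-173\right) = 1038$)
$w{\left(\left(q{\left(-2,-3 \right)} + 5\right)^{2} \right)} + a = \left(-245 - 5 \left(3 + 5\right)^{2}\right) + 1038 = \left(-245 - 5 \cdot 8^{2}\right) + 1038 = \left(-245 - 320\right) + 1038 = -565 + 1038 = 473$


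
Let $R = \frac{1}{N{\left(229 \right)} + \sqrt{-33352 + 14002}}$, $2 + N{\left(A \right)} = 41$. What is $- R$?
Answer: $- \frac{13}{6957} + \frac{5 i \sqrt{86}}{6957} \approx -0.0018686 + 0.006665 i$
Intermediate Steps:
$N{\left(A \right)} = 39$ ($N{\left(A \right)} = -2 + 41 = 39$)
$R = \frac{1}{39 + 15 i \sqrt{86}}$ ($R = \frac{1}{39 + \sqrt{-33352 + 14002}} = \frac{1}{39 + \sqrt{-19350}} = \frac{1}{39 + 15 i \sqrt{86}} \approx 0.0018686 - 0.006665 i$)
$- R = - (\frac{13}{6957} - \frac{5 i \sqrt{86}}{6957}) = - \frac{13}{6957} + \frac{5 i \sqrt{86}}{6957}$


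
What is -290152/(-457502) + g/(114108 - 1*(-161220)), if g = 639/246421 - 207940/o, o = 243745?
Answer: 479829853034006502625/756583399989357558912 ≈ 0.63421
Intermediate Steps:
g = -10217005937/12012777329 (g = 639/246421 - 207940/243745 = 639*(1/246421) - 207940*1/243745 = 639/246421 - 41588/48749 = -10217005937/12012777329 ≈ -0.85051)
-290152/(-457502) + g/(114108 - 1*(-161220)) = -290152/(-457502) - 10217005937/(12012777329*(114108 - 1*(-161220))) = -290152*(-1/457502) - 10217005937/(12012777329*(114108 + 161220)) = 145076/228751 - 10217005937/12012777329/275328 = 145076/228751 - 10217005937/12012777329*1/275328 = 145076/228751 - 10217005937/3307453956438912 = 479829853034006502625/756583399989357558912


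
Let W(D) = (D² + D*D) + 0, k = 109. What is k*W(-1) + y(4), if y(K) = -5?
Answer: 213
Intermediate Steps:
W(D) = 2*D² (W(D) = (D² + D²) + 0 = 2*D² + 0 = 2*D²)
k*W(-1) + y(4) = 109*(2*(-1)²) - 5 = 109*(2*1) - 5 = 109*2 - 5 = 218 - 5 = 213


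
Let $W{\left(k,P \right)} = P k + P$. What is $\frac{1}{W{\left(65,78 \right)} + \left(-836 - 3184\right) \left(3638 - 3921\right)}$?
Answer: $\frac{1}{1142808} \approx 8.7504 \cdot 10^{-7}$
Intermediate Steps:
$W{\left(k,P \right)} = P + P k$
$\frac{1}{W{\left(65,78 \right)} + \left(-836 - 3184\right) \left(3638 - 3921\right)} = \frac{1}{78 \left(1 + 65\right) + \left(-836 - 3184\right) \left(3638 - 3921\right)} = \frac{1}{78 \cdot 66 - -1137660} = \frac{1}{5148 + 1137660} = \frac{1}{1142808}$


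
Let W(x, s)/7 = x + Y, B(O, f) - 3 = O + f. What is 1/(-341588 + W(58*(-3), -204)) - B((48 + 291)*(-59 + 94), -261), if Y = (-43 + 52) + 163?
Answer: -3964974415/341602 ≈ -11607.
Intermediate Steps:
Y = 172 (Y = 9 + 163 = 172)
B(O, f) = 3 + O + f (B(O, f) = 3 + (O + f) = 3 + O + f)
W(x, s) = 1204 + 7*x (W(x, s) = 7*(x + 172) = 7*(172 + x) = 1204 + 7*x)
1/(-341588 + W(58*(-3), -204)) - B((48 + 291)*(-59 + 94), -261) = 1/(-341588 + (1204 + 7*(58*(-3)))) - (3 + (48 + 291)*(-59 + 94) - 261) = 1/(-341588 + (1204 + 7*(-174))) - (3 + 339*35 - 261) = 1/(-341588 + (1204 - 1218)) - (3 + 11865 - 261) = 1/(-341588 - 14) - 1*11607 = 1/(-341602) - 11607 = -1/341602 - 11607 = -3964974415/341602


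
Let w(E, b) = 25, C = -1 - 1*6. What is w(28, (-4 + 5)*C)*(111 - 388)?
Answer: -6925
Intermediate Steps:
C = -7 (C = -1 - 6 = -7)
w(28, (-4 + 5)*C)*(111 - 388) = 25*(111 - 388) = 25*(-277) = -6925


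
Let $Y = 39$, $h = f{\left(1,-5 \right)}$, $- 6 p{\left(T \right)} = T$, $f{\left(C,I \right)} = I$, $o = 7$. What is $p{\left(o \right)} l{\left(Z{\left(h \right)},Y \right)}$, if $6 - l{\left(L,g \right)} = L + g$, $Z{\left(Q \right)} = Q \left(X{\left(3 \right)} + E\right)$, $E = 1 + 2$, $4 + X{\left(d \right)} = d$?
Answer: $\frac{161}{6} \approx 26.833$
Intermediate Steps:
$p{\left(T \right)} = - \frac{T}{6}$
$X{\left(d \right)} = -4 + d$
$h = -5$
$E = 3$
$Z{\left(Q \right)} = 2 Q$ ($Z{\left(Q \right)} = Q \left(\left(-4 + 3\right) + 3\right) = Q \left(-1 + 3\right) = Q 2 = 2 Q$)
$l{\left(L,g \right)} = 6 - L - g$ ($l{\left(L,g \right)} = 6 - \left(L + g\right) = 6 - L - g$)
$p{\left(o \right)} l{\left(Z{\left(h \right)},Y \right)} = \left(- \frac{1}{6}\right) 7 \left(6 - 2 \left(-5\right) - 39\right) = - \frac{7 \left(6 - -10 - 39\right)}{6} = - \frac{7 \left(6 + 10 - 39\right)}{6} = \left(- \frac{7}{6}\right) \left(-23\right) = \frac{161}{6}$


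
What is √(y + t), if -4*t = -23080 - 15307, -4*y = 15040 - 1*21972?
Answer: √45319/2 ≈ 106.44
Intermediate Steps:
y = 1733 (y = -(15040 - 1*21972)/4 = -(15040 - 21972)/4 = -¼*(-6932) = 1733)
t = 38387/4 (t = -(-23080 - 15307)/4 = -¼*(-38387) = 38387/4 ≈ 9596.8)
√(y + t) = √(1733 + 38387/4) = √(45319/4) = √45319/2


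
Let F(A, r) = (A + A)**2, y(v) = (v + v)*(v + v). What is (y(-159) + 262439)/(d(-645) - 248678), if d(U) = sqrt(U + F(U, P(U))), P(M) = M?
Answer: -90410119714/61839084229 - 363563*sqrt(1663455)/61839084229 ≈ -1.4696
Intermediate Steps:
y(v) = 4*v**2 (y(v) = (2*v)*(2*v) = 4*v**2)
F(A, r) = 4*A**2 (F(A, r) = (2*A)**2 = 4*A**2)
d(U) = sqrt(U + 4*U**2)
(y(-159) + 262439)/(d(-645) - 248678) = (4*(-159)**2 + 262439)/(sqrt(-645*(1 + 4*(-645))) - 248678) = (4*25281 + 262439)/(sqrt(-645*(1 - 2580)) - 248678) = (101124 + 262439)/(sqrt(-645*(-2579)) - 248678) = 363563/(sqrt(1663455) - 248678) = 363563/(-248678 + sqrt(1663455))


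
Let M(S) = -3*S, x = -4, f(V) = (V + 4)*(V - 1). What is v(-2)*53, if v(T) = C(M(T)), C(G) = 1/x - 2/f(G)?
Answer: -1537/100 ≈ -15.370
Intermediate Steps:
f(V) = (-1 + V)*(4 + V) (f(V) = (4 + V)*(-1 + V) = (-1 + V)*(4 + V))
C(G) = -1/4 - 2/(-4 + G**2 + 3*G) (C(G) = 1/(-4) - 2/(-4 + G**2 + 3*G) = 1*(-1/4) - 2/(-4 + G**2 + 3*G) = -1/4 - 2/(-4 + G**2 + 3*G))
v(T) = (-4 - 9*T**2 + 9*T)/(4*(-4 - 9*T + 9*T**2)) (v(T) = (-4 - (-3*T)**2 - (-9)*T)/(4*(-4 + (-3*T)**2 + 3*(-3*T))) = (-4 - 9*T**2 + 9*T)/(4*(-4 + 9*T**2 - 9*T)) = (-4 - 9*T**2 + 9*T)/(4*(-4 - 9*T + 9*T**2)))
v(-2)*53 = ((-4 - 9*(-2)**2 + 9*(-2))/(4*(-4 - 9*(-2) + 9*(-2)**2)))*53 = ((-4 - 9*4 - 18)/(4*(-4 + 18 + 9*4)))*53 = ((-4 - 36 - 18)/(4*(-4 + 18 + 36)))*53 = ((1/4)*(-58)/50)*53 = ((1/4)*(1/50)*(-58))*53 = -29/100*53 = -1537/100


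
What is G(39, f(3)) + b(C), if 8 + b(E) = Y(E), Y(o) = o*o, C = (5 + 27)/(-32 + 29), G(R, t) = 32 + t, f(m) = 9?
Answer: 1321/9 ≈ 146.78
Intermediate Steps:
C = -32/3 (C = 32/(-3) = 32*(-⅓) = -32/3 ≈ -10.667)
Y(o) = o²
b(E) = -8 + E²
G(39, f(3)) + b(C) = (32 + 9) + (-8 + (-32/3)²) = 41 + (-8 + 1024/9) = 41 + 952/9 = 1321/9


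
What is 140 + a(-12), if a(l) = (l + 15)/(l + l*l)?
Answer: 6161/44 ≈ 140.02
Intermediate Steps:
a(l) = (15 + l)/(l + l**2)
140 + a(-12) = 140 + (15 - 12)/((-12)*(1 - 12)) = 140 - 1/12*3/(-11) = 140 - 1/12*(-1/11)*3 = 140 + 1/44 = 6161/44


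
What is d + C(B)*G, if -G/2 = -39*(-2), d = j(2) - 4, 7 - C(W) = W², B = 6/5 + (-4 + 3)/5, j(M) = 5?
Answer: -935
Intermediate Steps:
B = 1 (B = 6*(⅕) - 1*⅕ = 6/5 - ⅕ = 1)
C(W) = 7 - W²
d = 1 (d = 5 - 4 = 1)
G = -156 (G = -(-78)*(-2) = -2*78 = -156)
d + C(B)*G = 1 + (7 - 1*1²)*(-156) = 1 + (7 - 1*1)*(-156) = 1 + (7 - 1)*(-156) = 1 + 6*(-156) = 1 - 936 = -935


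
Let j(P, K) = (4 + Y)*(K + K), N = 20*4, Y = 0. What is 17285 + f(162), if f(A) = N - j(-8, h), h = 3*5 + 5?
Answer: 17205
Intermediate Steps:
N = 80
h = 20 (h = 15 + 5 = 20)
j(P, K) = 8*K (j(P, K) = (4 + 0)*(K + K) = 4*(2*K) = 8*K)
f(A) = -80 (f(A) = 80 - 8*20 = 80 - 1*160 = 80 - 160 = -80)
17285 + f(162) = 17285 - 80 = 17205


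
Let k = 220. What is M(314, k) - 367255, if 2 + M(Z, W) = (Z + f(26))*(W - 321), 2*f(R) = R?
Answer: -400284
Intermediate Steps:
f(R) = R/2
M(Z, W) = -2 + (-321 + W)*(13 + Z) (M(Z, W) = -2 + (Z + (½)*26)*(W - 321) = -2 + (Z + 13)*(-321 + W) = -2 + (13 + Z)*(-321 + W) = -2 + (-321 + W)*(13 + Z))
M(314, k) - 367255 = (-4175 - 321*314 + 13*220 + 220*314) - 367255 = (-4175 - 100794 + 2860 + 69080) - 367255 = -33029 - 367255 = -400284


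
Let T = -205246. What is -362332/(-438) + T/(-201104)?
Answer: 18239078069/22020888 ≈ 828.26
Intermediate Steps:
-362332/(-438) + T/(-201104) = -362332/(-438) - 205246/(-201104) = -362332*(-1/438) - 205246*(-1/201104) = 181166/219 + 102623/100552 = 18239078069/22020888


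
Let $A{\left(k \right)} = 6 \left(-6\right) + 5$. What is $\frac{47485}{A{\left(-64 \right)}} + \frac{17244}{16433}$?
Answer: $- \frac{779786441}{509423} \approx -1530.7$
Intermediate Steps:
$A{\left(k \right)} = -31$ ($A{\left(k \right)} = -36 + 5 = -31$)
$\frac{47485}{A{\left(-64 \right)}} + \frac{17244}{16433} = \frac{47485}{-31} + \frac{17244}{16433} = 47485 \left(- \frac{1}{31}\right) + 17244 \cdot \frac{1}{16433} = - \frac{47485}{31} + \frac{17244}{16433} = - \frac{779786441}{509423}$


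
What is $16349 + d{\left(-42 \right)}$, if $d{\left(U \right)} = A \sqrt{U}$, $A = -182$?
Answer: $16349 - 182 i \sqrt{42} \approx 16349.0 - 1179.5 i$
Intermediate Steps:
$d{\left(U \right)} = - 182 \sqrt{U}$
$16349 + d{\left(-42 \right)} = 16349 - 182 \sqrt{-42} = 16349 - 182 i \sqrt{42}$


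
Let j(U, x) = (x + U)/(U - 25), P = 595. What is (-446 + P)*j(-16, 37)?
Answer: -3129/41 ≈ -76.317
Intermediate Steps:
j(U, x) = (U + x)/(-25 + U)
(-446 + P)*j(-16, 37) = (-446 + 595)*((-16 + 37)/(-25 - 16)) = 149*(21/(-41)) = 149*(-1/41*21) = 149*(-21/41) = -3129/41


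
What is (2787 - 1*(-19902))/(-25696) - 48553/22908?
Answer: -19210625/6398304 ≈ -3.0025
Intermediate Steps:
(2787 - 1*(-19902))/(-25696) - 48553/22908 = (2787 + 19902)*(-1/25696) - 48553*1/22908 = 22689*(-1/25696) - 2111/996 = -22689/25696 - 2111/996 = -19210625/6398304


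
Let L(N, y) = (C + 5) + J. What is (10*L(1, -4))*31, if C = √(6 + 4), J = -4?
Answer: 310 + 310*√10 ≈ 1290.3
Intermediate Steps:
C = √10 ≈ 3.1623
L(N, y) = 1 + √10 (L(N, y) = (√10 + 5) - 4 = (5 + √10) - 4 = 1 + √10)
(10*L(1, -4))*31 = (10*(1 + √10))*31 = (10 + 10*√10)*31 = 310 + 310*√10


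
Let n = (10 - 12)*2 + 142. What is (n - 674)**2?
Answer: 287296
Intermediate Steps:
n = 138 (n = -2*2 + 142 = -4 + 142 = 138)
(n - 674)**2 = (138 - 674)**2 = (-536)**2 = 287296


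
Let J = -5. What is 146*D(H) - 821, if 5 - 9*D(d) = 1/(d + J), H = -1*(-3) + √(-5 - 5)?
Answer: -5163/7 + 73*I*√10/63 ≈ -737.57 + 3.6642*I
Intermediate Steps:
H = 3 + I*√10 (H = 3 + √(-10) = 3 + I*√10 ≈ 3.0 + 3.1623*I)
D(d) = 5/9 - 1/(9*(-5 + d)) (D(d) = 5/9 - 1/(9*(d - 5)) = 5/9 - 1/(9*(-5 + d)))
146*D(H) - 821 = 146*((-26 + 5*(3 + I*√10))/(9*(-5 + (3 + I*√10)))) - 821 = 146*((-26 + (15 + 5*I*√10))/(9*(-2 + I*√10))) - 821 = 146*((-11 + 5*I*√10)/(9*(-2 + I*√10))) - 821 = 146*(-11 + 5*I*√10)/(9*(-2 + I*√10)) - 821 = -821 + 146*(-11 + 5*I*√10)/(9*(-2 + I*√10))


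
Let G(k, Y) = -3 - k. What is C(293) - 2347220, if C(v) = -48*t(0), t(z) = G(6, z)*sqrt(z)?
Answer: -2347220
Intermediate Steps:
t(z) = -9*sqrt(z) (t(z) = (-3 - 1*6)*sqrt(z) = (-3 - 6)*sqrt(z) = -9*sqrt(z))
C(v) = 0 (C(v) = -(-432)*sqrt(0) = -(-432)*0 = -48*0 = 0)
C(293) - 2347220 = 0 - 2347220 = -2347220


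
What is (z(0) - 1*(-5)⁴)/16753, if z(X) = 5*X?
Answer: -625/16753 ≈ -0.037307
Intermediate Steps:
(z(0) - 1*(-5)⁴)/16753 = (5*0 - 1*(-5)⁴)/16753 = (0 - 1*625)*(1/16753) = (0 - 625)*(1/16753) = -625*1/16753 = -625/16753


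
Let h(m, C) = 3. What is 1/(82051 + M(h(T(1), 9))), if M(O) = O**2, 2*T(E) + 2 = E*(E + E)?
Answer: 1/82060 ≈ 1.2186e-5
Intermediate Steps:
T(E) = -1 + E**2 (T(E) = -1 + (E*(E + E))/2 = -1 + (E*(2*E))/2 = -1 + (2*E**2)/2 = -1 + E**2)
1/(82051 + M(h(T(1), 9))) = 1/(82051 + 3**2) = 1/(82051 + 9) = 1/82060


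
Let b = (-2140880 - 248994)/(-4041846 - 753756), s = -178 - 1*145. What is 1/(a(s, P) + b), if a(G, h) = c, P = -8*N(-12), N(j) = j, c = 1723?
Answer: 2397801/4132606060 ≈ 0.00058021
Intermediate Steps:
s = -323 (s = -178 - 145 = -323)
P = 96 (P = -8*(-12) = 96)
a(G, h) = 1723
b = 1194937/2397801 (b = -2389874/(-4795602) = -2389874*(-1/4795602) = 1194937/2397801 ≈ 0.49835)
1/(a(s, P) + b) = 1/(1723 + 1194937/2397801) = 1/(4132606060/2397801) = 2397801/4132606060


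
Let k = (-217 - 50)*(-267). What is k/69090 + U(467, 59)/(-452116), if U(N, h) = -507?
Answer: 768236337/743730820 ≈ 1.0329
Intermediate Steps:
k = 71289 (k = -267*(-267) = 71289)
k/69090 + U(467, 59)/(-452116) = 71289/69090 - 507/(-452116) = 71289*(1/69090) - 507*(-1/452116) = 23763/23030 + 507/452116 = 768236337/743730820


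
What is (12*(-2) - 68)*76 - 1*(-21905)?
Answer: 14913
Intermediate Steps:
(12*(-2) - 68)*76 - 1*(-21905) = (-24 - 68)*76 + 21905 = -92*76 + 21905 = -6992 + 21905 = 14913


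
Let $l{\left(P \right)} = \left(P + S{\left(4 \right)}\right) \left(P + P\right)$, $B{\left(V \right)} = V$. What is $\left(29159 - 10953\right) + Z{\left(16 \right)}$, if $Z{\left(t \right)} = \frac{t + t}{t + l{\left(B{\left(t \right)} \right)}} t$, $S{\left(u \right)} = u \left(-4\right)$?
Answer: $18238$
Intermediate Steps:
$S{\left(u \right)} = - 4 u$
$l{\left(P \right)} = 2 P \left(-16 + P\right)$ ($l{\left(P \right)} = \left(P - 16\right) \left(P + P\right) = \left(P - 16\right) 2 P = \left(-16 + P\right) 2 P = 2 P \left(-16 + P\right)$)
$Z{\left(t \right)} = \frac{2 t^{2}}{t + 2 t \left(-16 + t\right)}$ ($Z{\left(t \right)} = \frac{t + t}{t + 2 t \left(-16 + t\right)} t = \frac{2 t}{t + 2 t \left(-16 + t\right)} t = \frac{2 t^{2}}{t + 2 t \left(-16 + t\right)}$)
$\left(29159 - 10953\right) + Z{\left(16 \right)} = \left(29159 - 10953\right) + 2 \cdot 16 \frac{1}{-31 + 2 \cdot 16} = 18206 + 2 \cdot 16 \frac{1}{-31 + 32} = 18206 + 2 \cdot 16 \cdot 1^{-1} = 18206 + 2 \cdot 16 \cdot 1 = 18206 + 32 = 18238$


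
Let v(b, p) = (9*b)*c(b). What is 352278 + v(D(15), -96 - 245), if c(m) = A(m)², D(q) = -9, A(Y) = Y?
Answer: 345717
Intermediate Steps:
c(m) = m²
v(b, p) = 9*b³ (v(b, p) = (9*b)*b² = 9*b³)
352278 + v(D(15), -96 - 245) = 352278 + 9*(-9)³ = 352278 + 9*(-729) = 352278 - 6561 = 345717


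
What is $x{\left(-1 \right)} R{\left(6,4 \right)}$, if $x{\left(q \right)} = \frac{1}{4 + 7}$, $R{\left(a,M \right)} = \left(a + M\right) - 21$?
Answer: $-1$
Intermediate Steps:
$R{\left(a,M \right)} = -21 + M + a$ ($R{\left(a,M \right)} = \left(M + a\right) - 21 = -21 + M + a$)
$x{\left(q \right)} = \frac{1}{11}$
$x{\left(-1 \right)} R{\left(6,4 \right)} = \frac{-21 + 4 + 6}{11} = \frac{1}{11} \left(-11\right) = -1$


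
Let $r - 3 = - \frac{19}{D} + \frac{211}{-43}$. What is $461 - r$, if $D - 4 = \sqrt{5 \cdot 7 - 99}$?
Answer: $\frac{398917}{860} - \frac{19 i}{10} \approx 463.86 - 1.9 i$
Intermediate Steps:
$D = 4 + 8 i$ ($D = 4 + \sqrt{5 \cdot 7 - 99} = 4 + \sqrt{35 - 99} = 4 + \sqrt{-64} = 4 + 8 i \approx 4.0 + 8.0 i$)
$r = - \frac{82}{43} - \frac{19 \left(4 - 8 i\right)}{80}$ ($r = 3 + \left(- \frac{19}{4 + 8 i} + \frac{211}{-43}\right) = 3 + \left(- 19 \frac{4 - 8 i}{80} + 211 \left(- \frac{1}{43}\right)\right) = 3 - \left(\frac{211}{43} + \frac{19 \left(4 - 8 i\right)}{80}\right) = - \frac{82}{43} - \frac{19 \left(4 - 8 i\right)}{80} \approx -2.857 + 1.9 i$)
$461 - r = 461 - \left(- \frac{2457}{860} + \frac{19 i}{10}\right) = 461 + \left(\frac{2457}{860} - \frac{19 i}{10}\right) = \frac{398917}{860} - \frac{19 i}{10}$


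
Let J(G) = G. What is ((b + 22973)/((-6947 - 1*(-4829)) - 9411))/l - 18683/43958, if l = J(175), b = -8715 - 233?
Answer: -510811529/1182514158 ≈ -0.43197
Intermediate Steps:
b = -8948
l = 175
((b + 22973)/((-6947 - 1*(-4829)) - 9411))/l - 18683/43958 = ((-8948 + 22973)/((-6947 - 1*(-4829)) - 9411))/175 - 18683/43958 = (14025/((-6947 + 4829) - 9411))*(1/175) - 18683*1/43958 = (14025/(-2118 - 9411))*(1/175) - 18683/43958 = (14025/(-11529))*(1/175) - 18683/43958 = (14025*(-1/11529))*(1/175) - 18683/43958 = -4675/3843*1/175 - 18683/43958 = -187/26901 - 18683/43958 = -510811529/1182514158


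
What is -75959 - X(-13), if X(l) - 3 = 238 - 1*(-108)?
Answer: -76308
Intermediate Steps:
X(l) = 349 (X(l) = 3 + (238 - 1*(-108)) = 3 + (238 + 108) = 3 + 346 = 349)
-75959 - X(-13) = -75959 - 1*349 = -75959 - 349 = -76308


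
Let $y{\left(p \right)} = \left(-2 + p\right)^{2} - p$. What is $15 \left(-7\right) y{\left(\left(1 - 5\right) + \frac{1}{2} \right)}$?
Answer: $- \frac{14175}{4} \approx -3543.8$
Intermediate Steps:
$15 \left(-7\right) y{\left(\left(1 - 5\right) + \frac{1}{2} \right)} = 15 \left(-7\right) \left(\left(-2 + \left(\left(1 - 5\right) + \frac{1}{2}\right)\right)^{2} - \left(\left(1 - 5\right) + \frac{1}{2}\right)\right) = - 105 \left(\left(-2 + \left(-4 + \frac{1}{2}\right)\right)^{2} - \left(-4 + \frac{1}{2}\right)\right) = - 105 \left(\left(-2 - \frac{7}{2}\right)^{2} - - \frac{7}{2}\right) = - 105 \left(\left(- \frac{11}{2}\right)^{2} + \frac{7}{2}\right) = - 105 \left(\frac{121}{4} + \frac{7}{2}\right) = \left(-105\right) \frac{135}{4} = - \frac{14175}{4}$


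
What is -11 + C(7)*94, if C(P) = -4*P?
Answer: -2643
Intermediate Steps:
-11 + C(7)*94 = -11 - 4*7*94 = -11 - 28*94 = -11 - 2632 = -2643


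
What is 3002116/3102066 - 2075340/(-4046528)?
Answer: 2323248513211/1569074615856 ≈ 1.4806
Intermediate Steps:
3002116/3102066 - 2075340/(-4046528) = 3002116*(1/3102066) - 2075340*(-1/4046528) = 1501058/1551033 + 518835/1011632 = 2323248513211/1569074615856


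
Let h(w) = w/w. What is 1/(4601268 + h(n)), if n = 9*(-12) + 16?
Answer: 1/4601269 ≈ 2.1733e-7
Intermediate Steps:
n = -92 (n = -108 + 16 = -92)
h(w) = 1
1/(4601268 + h(n)) = 1/(4601268 + 1) = 1/4601269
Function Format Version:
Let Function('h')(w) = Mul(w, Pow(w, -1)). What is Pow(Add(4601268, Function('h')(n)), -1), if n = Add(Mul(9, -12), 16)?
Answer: Rational(1, 4601269) ≈ 2.1733e-7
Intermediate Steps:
n = -92 (n = Add(-108, 16) = -92)
Function('h')(w) = 1
Pow(Add(4601268, Function('h')(n)), -1) = Pow(Add(4601268, 1), -1) = Pow(4601269, -1) = Rational(1, 4601269)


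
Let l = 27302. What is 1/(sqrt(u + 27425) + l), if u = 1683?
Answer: 13651/372685048 - sqrt(7277)/372685048 ≈ 3.6400e-5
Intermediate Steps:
1/(sqrt(u + 27425) + l) = 1/(sqrt(1683 + 27425) + 27302) = 1/(sqrt(29108) + 27302) = 1/(2*sqrt(7277) + 27302) = 1/(27302 + 2*sqrt(7277))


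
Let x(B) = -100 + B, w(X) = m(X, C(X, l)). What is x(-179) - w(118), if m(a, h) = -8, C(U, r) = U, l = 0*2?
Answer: -271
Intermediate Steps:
l = 0
w(X) = -8
x(-179) - w(118) = (-100 - 179) - 1*(-8) = -279 + 8 = -271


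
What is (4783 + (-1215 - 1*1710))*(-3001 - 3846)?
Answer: -12721726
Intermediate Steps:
(4783 + (-1215 - 1*1710))*(-3001 - 3846) = (4783 + (-1215 - 1710))*(-6847) = (4783 - 2925)*(-6847) = 1858*(-6847) = -12721726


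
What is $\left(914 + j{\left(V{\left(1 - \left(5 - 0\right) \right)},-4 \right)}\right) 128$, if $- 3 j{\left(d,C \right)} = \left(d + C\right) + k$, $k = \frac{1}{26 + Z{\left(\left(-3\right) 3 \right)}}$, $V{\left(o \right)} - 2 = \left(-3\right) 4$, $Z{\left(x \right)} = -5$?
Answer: $\frac{7408000}{63} \approx 1.1759 \cdot 10^{5}$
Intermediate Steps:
$V{\left(o \right)} = -10$ ($V{\left(o \right)} = 2 - 12 = -10$)
$k = \frac{1}{21}$ ($k = \frac{1}{26 - 5} = \frac{1}{21} \approx 0.047619$)
$j{\left(d,C \right)} = - \frac{1}{63} - \frac{C}{3} - \frac{d}{3}$ ($j{\left(d,C \right)} = - \frac{\left(d + C\right) + \frac{1}{21}}{3} = - \frac{\left(C + d\right) + \frac{1}{21}}{3} = - \frac{\frac{1}{21} + C + d}{3} = - \frac{1}{63} - \frac{C}{3} - \frac{d}{3}$)
$\left(914 + j{\left(V{\left(1 - \left(5 - 0\right) \right)},-4 \right)}\right) 128 = \left(914 - - \frac{293}{63}\right) 128 = \left(914 + \left(- \frac{1}{63} + \frac{4}{3} + \frac{10}{3}\right)\right) 128 = \left(914 + \frac{293}{63}\right) 128 = \frac{57875}{63} \cdot 128 = \frac{7408000}{63}$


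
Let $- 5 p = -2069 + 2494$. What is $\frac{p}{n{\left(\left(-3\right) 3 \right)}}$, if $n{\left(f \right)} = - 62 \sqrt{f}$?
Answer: $- \frac{85 i}{186} \approx - 0.45699 i$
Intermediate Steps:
$p = -85$ ($p = - \frac{-2069 + 2494}{5} = \left(- \frac{1}{5}\right) 425 = -85$)
$\frac{p}{n{\left(\left(-3\right) 3 \right)}} = - \frac{85}{\left(-62\right) \sqrt{\left(-3\right) 3}} = - \frac{85}{\left(-62\right) \sqrt{-9}} = - \frac{85}{\left(-62\right) 3 i} = - \frac{85}{\left(-186\right) i} = - 85 \frac{i}{186} = - \frac{85 i}{186}$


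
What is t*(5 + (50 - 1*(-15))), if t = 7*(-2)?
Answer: -980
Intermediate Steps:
t = -14
t*(5 + (50 - 1*(-15))) = -14*(5 + (50 - 1*(-15))) = -14*(5 + (50 + 15)) = -14*(5 + 65) = -14*70 = -980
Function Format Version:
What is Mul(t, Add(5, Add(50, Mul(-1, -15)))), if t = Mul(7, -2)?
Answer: -980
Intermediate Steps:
t = -14
Mul(t, Add(5, Add(50, Mul(-1, -15)))) = Mul(-14, Add(5, Add(50, Mul(-1, -15)))) = Mul(-14, Add(5, Add(50, 15))) = Mul(-14, Add(5, 65)) = Mul(-14, 70) = -980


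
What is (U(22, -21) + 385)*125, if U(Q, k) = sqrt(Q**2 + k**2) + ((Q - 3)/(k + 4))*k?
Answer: 868000/17 + 625*sqrt(37) ≈ 54861.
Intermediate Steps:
U(Q, k) = sqrt(Q**2 + k**2) + k*(-3 + Q)/(4 + k) (U(Q, k) = sqrt(Q**2 + k**2) + ((-3 + Q)/(4 + k))*k = sqrt(Q**2 + k**2) + k*(-3 + Q)/(4 + k))
(U(22, -21) + 385)*125 = ((-3*(-21) + 4*sqrt(22**2 + (-21)**2) + 22*(-21) - 21*sqrt(22**2 + (-21)**2))/(4 - 21) + 385)*125 = ((63 + 4*sqrt(484 + 441) - 462 - 21*sqrt(484 + 441))/(-17) + 385)*125 = (-(63 + 4*sqrt(925) - 462 - 105*sqrt(37))/17 + 385)*125 = (-(63 + 4*(5*sqrt(37)) - 462 - 105*sqrt(37))/17 + 385)*125 = (-(63 + 20*sqrt(37) - 462 - 105*sqrt(37))/17 + 385)*125 = (-(-399 - 85*sqrt(37))/17 + 385)*125 = ((399/17 + 5*sqrt(37)) + 385)*125 = (6944/17 + 5*sqrt(37))*125 = 868000/17 + 625*sqrt(37)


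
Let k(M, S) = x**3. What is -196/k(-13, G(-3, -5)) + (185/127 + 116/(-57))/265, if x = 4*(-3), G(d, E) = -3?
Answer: 579809/5212080 ≈ 0.11124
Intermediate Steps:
x = -12
k(M, S) = -1728 (k(M, S) = (-12)**3 = -1728)
-196/k(-13, G(-3, -5)) + (185/127 + 116/(-57))/265 = -196/(-1728) + (185/127 + 116/(-57))/265 = -196*(-1/1728) + (185*(1/127) + 116*(-1/57))*(1/265) = 49/432 + (185/127 - 116/57)*(1/265) = 49/432 - 4187/7239*1/265 = 49/432 - 79/36195 = 579809/5212080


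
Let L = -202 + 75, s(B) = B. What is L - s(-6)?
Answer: -121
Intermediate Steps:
L = -127
L - s(-6) = -127 - 1*(-6) = -127 + 6 = -121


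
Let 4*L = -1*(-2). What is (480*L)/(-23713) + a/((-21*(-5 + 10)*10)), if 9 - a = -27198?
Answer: -215137197/8299550 ≈ -25.922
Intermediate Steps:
a = 27207 (a = 9 - 1*(-27198) = 9 + 27198 = 27207)
L = ½ (L = (-1*(-2))/4 = (¼)*2 = ½ ≈ 0.50000)
(480*L)/(-23713) + a/((-21*(-5 + 10)*10)) = (480*(½))/(-23713) + 27207/((-21*(-5 + 10)*10)) = 240*(-1/23713) + 27207/((-21*5*10)) = -240/23713 + 27207/((-105*10)) = -240/23713 + 27207/(-1050) = -240/23713 + 27207*(-1/1050) = -240/23713 - 9069/350 = -215137197/8299550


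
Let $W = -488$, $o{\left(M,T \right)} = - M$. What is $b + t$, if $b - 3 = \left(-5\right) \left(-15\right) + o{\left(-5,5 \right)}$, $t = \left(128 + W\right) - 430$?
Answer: $-707$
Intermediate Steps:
$t = -790$ ($t = \left(128 - 488\right) - 430 = -360 - 430 = -790$)
$b = 83$ ($b = 3 - -80 = 3 + \left(75 + 5\right) = 3 + 80 = 83$)
$b + t = 83 - 790 = -707$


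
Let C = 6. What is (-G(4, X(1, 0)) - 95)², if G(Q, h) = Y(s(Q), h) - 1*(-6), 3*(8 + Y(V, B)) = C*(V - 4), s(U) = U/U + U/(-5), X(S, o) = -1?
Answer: 182329/25 ≈ 7293.2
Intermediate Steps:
s(U) = 1 - U/5 (s(U) = 1 + U*(-⅕) = 1 - U/5)
Y(V, B) = -16 + 2*V (Y(V, B) = -8 + (6*(V - 4))/3 = -8 + (6*(-4 + V))/3 = -8 + (-24 + 6*V)/3 = -8 + (-8 + 2*V) = -16 + 2*V)
G(Q, h) = -8 - 2*Q/5 (G(Q, h) = (-16 + 2*(1 - Q/5)) - 1*(-6) = (-16 + (2 - 2*Q/5)) + 6 = (-14 - 2*Q/5) + 6 = -8 - 2*Q/5)
(-G(4, X(1, 0)) - 95)² = (-(-8 - ⅖*4) - 95)² = (-(-8 - 8/5) - 95)² = (-1*(-48/5) - 95)² = (48/5 - 95)² = (-427/5)² = 182329/25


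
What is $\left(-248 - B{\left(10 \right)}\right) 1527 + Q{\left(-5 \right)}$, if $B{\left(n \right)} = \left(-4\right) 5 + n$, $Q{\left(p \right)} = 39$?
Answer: $-363387$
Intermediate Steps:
$B{\left(n \right)} = -20 + n$
$\left(-248 - B{\left(10 \right)}\right) 1527 + Q{\left(-5 \right)} = \left(-248 - \left(-20 + 10\right)\right) 1527 + 39 = \left(-248 - -10\right) 1527 + 39 = \left(-248 + 10\right) 1527 + 39 = \left(-238\right) 1527 + 39 = -363426 + 39 = -363387$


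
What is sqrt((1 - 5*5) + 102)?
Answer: sqrt(78) ≈ 8.8318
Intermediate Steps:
sqrt((1 - 5*5) + 102) = sqrt((1 - 25) + 102) = sqrt(-24 + 102) = sqrt(78)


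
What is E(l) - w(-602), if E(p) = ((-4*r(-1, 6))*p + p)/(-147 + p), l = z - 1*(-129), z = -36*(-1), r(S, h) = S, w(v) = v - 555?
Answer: 7217/6 ≈ 1202.8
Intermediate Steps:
w(v) = -555 + v
z = 36
l = 165 (l = 36 - 1*(-129) = 36 + 129 = 165)
E(p) = 5*p/(-147 + p) (E(p) = ((-4*(-1))*p + p)/(-147 + p) = (4*p + p)/(-147 + p) = (5*p)/(-147 + p) = 5*p/(-147 + p))
E(l) - w(-602) = 5*165/(-147 + 165) - (-555 - 602) = 5*165/18 - 1*(-1157) = 5*165*(1/18) + 1157 = 275/6 + 1157 = 7217/6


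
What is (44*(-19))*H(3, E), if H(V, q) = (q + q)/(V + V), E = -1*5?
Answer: 4180/3 ≈ 1393.3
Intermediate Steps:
E = -5
H(V, q) = q/V (H(V, q) = (2*q)/((2*V)) = (2*q)*(1/(2*V)) = q/V)
(44*(-19))*H(3, E) = (44*(-19))*(-5/3) = -(-4180)/3 = -836*(-5/3) = 4180/3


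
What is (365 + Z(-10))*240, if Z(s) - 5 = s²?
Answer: 112800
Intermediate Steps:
Z(s) = 5 + s²
(365 + Z(-10))*240 = (365 + (5 + (-10)²))*240 = (365 + (5 + 100))*240 = (365 + 105)*240 = 470*240 = 112800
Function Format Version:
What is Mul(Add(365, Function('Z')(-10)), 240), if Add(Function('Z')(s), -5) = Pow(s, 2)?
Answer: 112800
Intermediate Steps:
Function('Z')(s) = Add(5, Pow(s, 2))
Mul(Add(365, Function('Z')(-10)), 240) = Mul(Add(365, Add(5, Pow(-10, 2))), 240) = Mul(Add(365, Add(5, 100)), 240) = Mul(Add(365, 105), 240) = Mul(470, 240) = 112800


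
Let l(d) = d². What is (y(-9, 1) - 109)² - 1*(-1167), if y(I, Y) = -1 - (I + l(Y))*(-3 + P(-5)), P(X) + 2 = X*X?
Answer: 3667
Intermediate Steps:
P(X) = -2 + X² (P(X) = -2 + X*X = -2 + X²)
y(I, Y) = -1 - 20*I - 20*Y² (y(I, Y) = -1 - (I + Y²)*(-3 + (-2 + (-5)²)) = -1 - (I + Y²)*(-3 + (-2 + 25)) = -1 - (I + Y²)*(-3 + 23) = -1 - (I + Y²)*20 = -1 - (20*I + 20*Y²) = -1 + (-20*I - 20*Y²) = -1 - 20*I - 20*Y²)
(y(-9, 1) - 109)² - 1*(-1167) = ((-1 - 20*(-9) - 20*1²) - 109)² - 1*(-1167) = ((-1 + 180 - 20*1) - 109)² + 1167 = ((-1 + 180 - 20) - 109)² + 1167 = (159 - 109)² + 1167 = 50² + 1167 = 2500 + 1167 = 3667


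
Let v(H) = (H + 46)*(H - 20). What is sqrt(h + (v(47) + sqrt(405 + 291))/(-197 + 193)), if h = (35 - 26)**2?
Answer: sqrt(-2187 - 2*sqrt(174))/2 ≈ 23.523*I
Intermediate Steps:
v(H) = (-20 + H)*(46 + H) (v(H) = (46 + H)*(-20 + H) = (-20 + H)*(46 + H))
h = 81 (h = 9**2 = 81)
sqrt(h + (v(47) + sqrt(405 + 291))/(-197 + 193)) = sqrt(81 + ((-920 + 47**2 + 26*47) + sqrt(405 + 291))/(-197 + 193)) = sqrt(81 + ((-920 + 2209 + 1222) + sqrt(696))/(-4)) = sqrt(81 + (2511 + 2*sqrt(174))*(-1/4)) = sqrt(81 + (-2511/4 - sqrt(174)/2)) = sqrt(-2187/4 - sqrt(174)/2)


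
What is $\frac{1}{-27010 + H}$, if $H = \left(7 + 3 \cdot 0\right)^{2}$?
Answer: $- \frac{1}{26961} \approx -3.7091 \cdot 10^{-5}$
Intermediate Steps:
$H = 49$ ($H = \left(7 + 0\right)^{2} = 7^{2} = 49$)
$\frac{1}{-27010 + H} = \frac{1}{-27010 + 49} = \frac{1}{-26961} = - \frac{1}{26961}$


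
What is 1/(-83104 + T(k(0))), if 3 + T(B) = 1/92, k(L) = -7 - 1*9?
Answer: -92/7645843 ≈ -1.2033e-5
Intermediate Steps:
k(L) = -16 (k(L) = -7 - 9 = -16)
T(B) = -275/92 (T(B) = -3 + 1/92 = -275/92)
1/(-83104 + T(k(0))) = 1/(-83104 - 275/92) = 1/(-7645843/92) = -92/7645843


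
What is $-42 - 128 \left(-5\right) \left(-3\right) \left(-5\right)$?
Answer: $9558$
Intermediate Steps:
$-42 - 128 \left(-5\right) \left(-3\right) \left(-5\right) = -42 - 128 \cdot 15 \left(-5\right) = -42 - -9600 = -42 + 9600 = 9558$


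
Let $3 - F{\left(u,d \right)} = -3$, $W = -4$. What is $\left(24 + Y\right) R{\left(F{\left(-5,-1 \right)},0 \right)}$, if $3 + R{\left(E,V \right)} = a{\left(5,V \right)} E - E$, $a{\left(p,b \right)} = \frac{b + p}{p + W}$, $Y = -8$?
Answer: $336$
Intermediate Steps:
$F{\left(u,d \right)} = 6$ ($F{\left(u,d \right)} = 3 - -3 = 3 + 3 = 6$)
$a{\left(p,b \right)} = \frac{b + p}{-4 + p}$ ($a{\left(p,b \right)} = \frac{b + p}{p - 4} = \frac{b + p}{-4 + p}$)
$R{\left(E,V \right)} = -3 - E + E \left(5 + V\right)$ ($R{\left(E,V \right)} = -3 + \left(\frac{V + 5}{-4 + 5} E - E\right) = -3 + \left(\frac{5 + V}{1} E - E\right) = -3 + \left(1 \left(5 + V\right) E - E\right) = -3 + \left(\left(5 + V\right) E - E\right) = -3 + \left(E \left(5 + V\right) - E\right) = -3 + \left(- E + E \left(5 + V\right)\right) = -3 - E + E \left(5 + V\right)$)
$\left(24 + Y\right) R{\left(F{\left(-5,-1 \right)},0 \right)} = \left(24 - 8\right) \left(-3 - 6 + 6 \left(5 + 0\right)\right) = 16 \left(-3 - 6 + 6 \cdot 5\right) = 16 \left(-3 - 6 + 30\right) = 16 \cdot 21 = 336$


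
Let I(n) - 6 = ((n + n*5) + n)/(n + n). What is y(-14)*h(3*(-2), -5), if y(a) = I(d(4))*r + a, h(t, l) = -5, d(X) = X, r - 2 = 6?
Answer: -310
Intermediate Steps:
r = 8 (r = 2 + 6 = 8)
I(n) = 19/2 (I(n) = 6 + ((n + n*5) + n)/(n + n) = 6 + ((n + 5*n) + n)/((2*n)) = 6 + (6*n + n)*(1/(2*n)) = 6 + (7*n)*(1/(2*n)) = 6 + 7/2 = 19/2)
y(a) = 76 + a (y(a) = (19/2)*8 + a = 76 + a)
y(-14)*h(3*(-2), -5) = (76 - 14)*(-5) = 62*(-5) = -310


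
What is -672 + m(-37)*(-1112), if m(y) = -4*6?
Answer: 26016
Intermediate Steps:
m(y) = -24
-672 + m(-37)*(-1112) = -672 - 24*(-1112) = -672 + 26688 = 26016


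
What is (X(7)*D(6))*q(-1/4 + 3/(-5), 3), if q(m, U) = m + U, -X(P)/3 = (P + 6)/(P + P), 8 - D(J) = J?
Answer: -1677/140 ≈ -11.979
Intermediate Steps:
D(J) = 8 - J
X(P) = -3*(6 + P)/(2*P) (X(P) = -3*(P + 6)/(P + P) = -3*(6 + P)/(2*P))
q(m, U) = U + m
(X(7)*D(6))*q(-1/4 + 3/(-5), 3) = ((-3/2 - 9/7)*(8 - 1*6))*(3 + (-1/4 + 3/(-5))) = ((-3/2 - 9*1/7)*(8 - 6))*(3 + (-1*1/4 + 3*(-1/5))) = ((-3/2 - 9/7)*2)*(3 + (-1/4 - 3/5)) = (-39/14*2)*(3 - 17/20) = -39/7*43/20 = -1677/140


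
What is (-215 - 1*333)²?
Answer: 300304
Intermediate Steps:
(-215 - 1*333)² = (-215 - 333)² = (-548)² = 300304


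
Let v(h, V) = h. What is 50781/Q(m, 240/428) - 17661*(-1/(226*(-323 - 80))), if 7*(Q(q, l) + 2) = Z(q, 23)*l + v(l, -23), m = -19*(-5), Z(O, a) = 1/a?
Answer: -19919001977910/751712273 ≈ -26498.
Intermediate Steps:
m = 95
Q(q, l) = -2 + 24*l/161 (Q(q, l) = -2 + (l/23 + l)/7 = -2 + (24*l/23)/7 = -2 + 24*l/161)
50781/Q(m, 240/428) - 17661*(-1/(226*(-323 - 80))) = 50781/(-2 + 24*(240/428)/161) - 17661*(-1/(226*(-323 - 80))) = 50781/(-2 + 24*(240*(1/428))/161) - 17661/((-403*(-226))) = 50781/(-2 + (24/161)*(60/107)) - 17661/91078 = 50781/(-2 + 1440/17227) - 17661*1/91078 = 50781/(-33014/17227) - 17661/91078 = 50781*(-17227/33014) - 17661/91078 = -874804287/33014 - 17661/91078 = -19919001977910/751712273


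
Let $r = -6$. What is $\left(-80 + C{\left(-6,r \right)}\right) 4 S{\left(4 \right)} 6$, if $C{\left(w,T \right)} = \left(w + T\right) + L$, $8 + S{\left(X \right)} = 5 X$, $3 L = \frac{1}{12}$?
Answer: $-26488$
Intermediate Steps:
$L = \frac{1}{36}$ ($L = \frac{1}{3 \cdot 12} = \frac{1}{3} \cdot \frac{1}{12} = \frac{1}{36} \approx 0.027778$)
$S{\left(X \right)} = -8 + 5 X$
$C{\left(w,T \right)} = \frac{1}{36} + T + w$ ($C{\left(w,T \right)} = \left(w + T\right) + \frac{1}{36} = \left(T + w\right) + \frac{1}{36} = \frac{1}{36} + T + w$)
$\left(-80 + C{\left(-6,r \right)}\right) 4 S{\left(4 \right)} 6 = \left(-80 - \frac{431}{36}\right) 4 \left(-8 + 5 \cdot 4\right) 6 = \left(-80 - \frac{431}{36}\right) 4 \left(-8 + 20\right) 6 = - \frac{3311 \cdot 4 \cdot 12 \cdot 6}{36} = - \frac{3311 \cdot 48 \cdot 6}{36} = \left(- \frac{3311}{36}\right) 288 = -26488$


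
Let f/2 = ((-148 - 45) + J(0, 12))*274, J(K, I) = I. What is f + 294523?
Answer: 195335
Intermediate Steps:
f = -99188 (f = 2*(((-148 - 45) + 12)*274) = 2*((-193 + 12)*274) = 2*(-181*274) = 2*(-49594) = -99188)
f + 294523 = -99188 + 294523 = 195335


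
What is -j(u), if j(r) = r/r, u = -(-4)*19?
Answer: -1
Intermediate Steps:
u = 76 (u = -4*(-19) = 76)
j(r) = 1
-j(u) = -1*1 = -1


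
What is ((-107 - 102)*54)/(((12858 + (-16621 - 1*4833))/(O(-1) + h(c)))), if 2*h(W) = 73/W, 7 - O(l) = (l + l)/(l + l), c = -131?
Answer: 8458857/1126076 ≈ 7.5118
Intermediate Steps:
O(l) = 6 (O(l) = 7 - (l + l)/(l + l) = 7 - 2*l/(2*l) = 7 - 2*l*1/(2*l) = 7 - 1*1 = 7 - 1 = 6)
h(W) = 73/(2*W) (h(W) = (73/W)/2 = 73/(2*W))
((-107 - 102)*54)/(((12858 + (-16621 - 1*4833))/(O(-1) + h(c)))) = ((-107 - 102)*54)/(((12858 + (-16621 - 1*4833))/(6 + (73/2)/(-131)))) = (-209*54)/(((12858 + (-16621 - 4833))/(6 + (73/2)*(-1/131)))) = -11286*(6 - 73/262)/(12858 - 21454) = -11286/((-8596/1499/262)) = -11286/((-8596*262/1499)) = -11286/(-2252152/1499) = -11286*(-1499/2252152) = 8458857/1126076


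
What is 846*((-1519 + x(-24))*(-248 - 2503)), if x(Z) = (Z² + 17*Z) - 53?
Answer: 3267593784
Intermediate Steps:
x(Z) = -53 + Z² + 17*Z
846*((-1519 + x(-24))*(-248 - 2503)) = 846*((-1519 + (-53 + (-24)² + 17*(-24)))*(-248 - 2503)) = 846*((-1519 + (-53 + 576 - 408))*(-2751)) = 846*((-1519 + 115)*(-2751)) = 846*(-1404*(-2751)) = 846*3862404 = 3267593784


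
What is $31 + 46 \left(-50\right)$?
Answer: $-2269$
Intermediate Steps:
$31 + 46 \left(-50\right) = 31 - 2300 = -2269$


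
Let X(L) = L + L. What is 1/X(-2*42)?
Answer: -1/168 ≈ -0.0059524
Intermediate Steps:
X(L) = 2*L
1/X(-2*42) = 1/(2*(-2*42)) = 1/(2*(-84)) = 1/(-168) = -1/168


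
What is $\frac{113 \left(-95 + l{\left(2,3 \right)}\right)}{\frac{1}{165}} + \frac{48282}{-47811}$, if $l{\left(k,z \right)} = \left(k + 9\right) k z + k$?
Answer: $- \frac{8022940949}{15937} \approx -5.0342 \cdot 10^{5}$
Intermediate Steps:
$l{\left(k,z \right)} = k + k z \left(9 + k\right)$ ($l{\left(k,z \right)} = \left(9 + k\right) k z + k = k \left(9 + k\right) z + k = k z \left(9 + k\right) + k = k + k z \left(9 + k\right)$)
$\frac{113 \left(-95 + l{\left(2,3 \right)}\right)}{\frac{1}{165}} + \frac{48282}{-47811} = \frac{113 \left(-95 + 2 \left(1 + 9 \cdot 3 + 2 \cdot 3\right)\right)}{\frac{1}{165}} + \frac{48282}{-47811} = 113 \left(-95 + 2 \left(1 + 27 + 6\right)\right) \frac{1}{\frac{1}{165}} + 48282 \left(- \frac{1}{47811}\right) = 113 \left(-95 + 2 \cdot 34\right) 165 - \frac{16094}{15937} = 113 \left(-95 + 68\right) 165 - \frac{16094}{15937} = 113 \left(-27\right) 165 - \frac{16094}{15937} = \left(-3051\right) 165 - \frac{16094}{15937} = -503415 - \frac{16094}{15937} = - \frac{8022940949}{15937}$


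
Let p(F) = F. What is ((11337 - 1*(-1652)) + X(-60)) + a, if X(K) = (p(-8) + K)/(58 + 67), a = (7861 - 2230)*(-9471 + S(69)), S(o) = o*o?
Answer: -3313627693/125 ≈ -2.6509e+7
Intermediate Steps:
S(o) = o²
a = -26522010 (a = (7861 - 2230)*(-9471 + 69²) = 5631*(-9471 + 4761) = 5631*(-4710) = -26522010)
X(K) = -8/125 + K/125 (X(K) = (-8 + K)/(58 + 67) = (-8 + K)/125 = (-8 + K)*(1/125) = -8/125 + K/125)
((11337 - 1*(-1652)) + X(-60)) + a = ((11337 - 1*(-1652)) + (-8/125 + (1/125)*(-60))) - 26522010 = ((11337 + 1652) + (-8/125 - 12/25)) - 26522010 = (12989 - 68/125) - 26522010 = 1623557/125 - 26522010 = -3313627693/125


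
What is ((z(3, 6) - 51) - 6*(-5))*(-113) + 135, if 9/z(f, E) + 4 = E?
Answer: 3999/2 ≈ 1999.5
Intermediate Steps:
z(f, E) = 9/(-4 + E)
((z(3, 6) - 51) - 6*(-5))*(-113) + 135 = ((9/(-4 + 6) - 51) - 6*(-5))*(-113) + 135 = ((9/2 - 51) + 30)*(-113) + 135 = (-93/2 + 30)*(-113) + 135 = -33/2*(-113) + 135 = 3729/2 + 135 = 3999/2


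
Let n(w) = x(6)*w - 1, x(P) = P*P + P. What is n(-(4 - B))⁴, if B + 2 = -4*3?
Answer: 328385156401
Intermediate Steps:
B = -14 (B = -2 - 4*3 = -2 - 12 = -14)
x(P) = P + P² (x(P) = P² + P = P + P²)
n(w) = -1 + 42*w (n(w) = (6*(1 + 6))*w - 1 = (6*7)*w - 1 = 42*w - 1 = -1 + 42*w)
n(-(4 - B))⁴ = (-1 + 42*(-(4 - 1*(-14))))⁴ = (-1 + 42*(-(4 + 14)))⁴ = (-1 + 42*(-1*18))⁴ = (-1 + 42*(-18))⁴ = (-1 - 756)⁴ = (-757)⁴ = 328385156401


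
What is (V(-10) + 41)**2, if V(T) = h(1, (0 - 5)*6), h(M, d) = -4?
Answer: 1369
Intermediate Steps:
V(T) = -4
(V(-10) + 41)**2 = (-4 + 41)**2 = 37**2 = 1369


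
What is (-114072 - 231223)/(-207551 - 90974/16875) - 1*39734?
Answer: -139163068356541/3502514099 ≈ -39732.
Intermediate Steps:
(-114072 - 231223)/(-207551 - 90974/16875) - 1*39734 = -345295/(-207551 - 90974*1/16875) - 39734 = -345295/(-207551 - 90974/16875) - 39734 = -345295/(-3502514099/16875) - 39734 = -345295*(-16875/3502514099) - 39734 = 5826853125/3502514099 - 39734 = -139163068356541/3502514099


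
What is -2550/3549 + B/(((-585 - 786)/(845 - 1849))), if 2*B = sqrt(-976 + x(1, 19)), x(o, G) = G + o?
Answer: -850/1183 + 1004*I*sqrt(239)/1371 ≈ -0.71851 + 11.321*I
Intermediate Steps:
B = I*sqrt(239) (B = sqrt(-976 + (19 + 1))/2 = sqrt(-976 + 20)/2 = sqrt(-956)/2 = (2*I*sqrt(239))/2 = I*sqrt(239) ≈ 15.46*I)
-2550/3549 + B/(((-585 - 786)/(845 - 1849))) = -2550/3549 + (I*sqrt(239))/(((-585 - 786)/(845 - 1849))) = -2550*1/3549 + (I*sqrt(239))/((-1371/(-1004))) = -850/1183 + (I*sqrt(239))/((-1371*(-1/1004))) = -850/1183 + (I*sqrt(239))/(1371/1004) = -850/1183 + (I*sqrt(239))*(1004/1371) = -850/1183 + 1004*I*sqrt(239)/1371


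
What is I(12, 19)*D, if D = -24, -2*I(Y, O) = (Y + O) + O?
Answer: 600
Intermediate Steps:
I(Y, O) = -O - Y/2 (I(Y, O) = -((Y + O) + O)/2 = -((O + Y) + O)/2 = -(Y + 2*O)/2 = -O - Y/2)
I(12, 19)*D = (-1*19 - ½*12)*(-24) = (-19 - 6)*(-24) = -25*(-24) = 600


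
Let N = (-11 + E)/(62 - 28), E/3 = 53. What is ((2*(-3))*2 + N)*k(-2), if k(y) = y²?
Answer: -520/17 ≈ -30.588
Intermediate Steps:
E = 159 (E = 3*53 = 159)
N = 74/17 (N = (-11 + 159)/(62 - 28) = 148/34 = 148*(1/34) = 74/17 ≈ 4.3529)
((2*(-3))*2 + N)*k(-2) = ((2*(-3))*2 + 74/17)*(-2)² = (-6*2 + 74/17)*4 = (-12 + 74/17)*4 = -130/17*4 = -520/17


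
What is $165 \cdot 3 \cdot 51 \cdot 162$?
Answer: $4089690$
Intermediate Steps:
$165 \cdot 3 \cdot 51 \cdot 162 = 165 \cdot 153 \cdot 162 = 25245 \cdot 162 = 4089690$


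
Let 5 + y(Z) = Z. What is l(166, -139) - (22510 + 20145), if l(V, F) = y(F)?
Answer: -42799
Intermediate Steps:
y(Z) = -5 + Z
l(V, F) = -5 + F
l(166, -139) - (22510 + 20145) = (-5 - 139) - (22510 + 20145) = -144 - 1*42655 = -144 - 42655 = -42799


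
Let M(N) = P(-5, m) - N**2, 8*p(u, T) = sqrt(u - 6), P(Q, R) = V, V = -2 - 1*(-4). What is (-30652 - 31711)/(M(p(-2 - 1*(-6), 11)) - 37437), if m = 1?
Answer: 1995616/1197919 ≈ 1.6659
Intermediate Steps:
V = 2 (V = -2 + 4 = 2)
P(Q, R) = 2
p(u, T) = sqrt(-6 + u)/8 (p(u, T) = sqrt(u - 6)/8 = sqrt(-6 + u)/8)
M(N) = 2 - N**2
(-30652 - 31711)/(M(p(-2 - 1*(-6), 11)) - 37437) = (-30652 - 31711)/((2 - (sqrt(-6 + (-2 - 1*(-6)))/8)**2) - 37437) = -62363/((2 - (sqrt(-6 + (-2 + 6))/8)**2) - 37437) = -62363/((2 - (sqrt(-6 + 4)/8)**2) - 37437) = -62363/((2 - (sqrt(-2)/8)**2) - 37437) = -62363/((2 - ((I*sqrt(2))/8)**2) - 37437) = -62363/((2 - (I*sqrt(2)/8)**2) - 37437) = -62363/((2 - 1*(-1/32)) - 37437) = -62363/((2 + 1/32) - 37437) = -62363/(65/32 - 37437) = -62363/(-1197919/32) = -62363*(-32/1197919) = 1995616/1197919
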